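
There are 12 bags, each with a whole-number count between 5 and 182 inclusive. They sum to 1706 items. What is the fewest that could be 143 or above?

1

Suppose at most 12 − j of them reach 143; then j values are ≤ 142 and the rest ≤ 182.
The total is then ≤ 142·j + 182·(12 − j) = 2184 − 40j. For this to be ≥ 1706 we need j ≤ 11, so at least 12 − 11 = 1 must reach 143.
Exactly 1 works: 1 value at 182 and 11 at 142 total 1744; lower one of the high values by 38 (still ≥ 143) to hit 1706.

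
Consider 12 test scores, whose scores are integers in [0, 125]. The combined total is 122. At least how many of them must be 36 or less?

9

Let j be the number exceeding 36. Then the total is ≥ 37·j + 0·(12 − j) = 0 + 37j.
So 37j ≤ 122 and j ≤ 3; hence at least 12 − 3 = 9 are ≤ 36.
Exactly 9 works: 9 values at 0 and 3 at 37 total 111; raise one of the low values by 11 (still ≤ 36) to hit 122.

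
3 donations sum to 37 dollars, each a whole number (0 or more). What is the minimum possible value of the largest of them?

13

The average is 37/3 > 12, so not all 3 can be 12 or less; the largest is ≥ 13.
Equality holds with 1 value of 13 and 2 values of 12.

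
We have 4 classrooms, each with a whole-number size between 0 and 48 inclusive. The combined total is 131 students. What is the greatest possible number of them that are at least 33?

3

Suppose k of them are at least 33. Those contribute at least 33 each and the other 4 − k at least 0 each.
So the total is at least 33k + 0(4 − k) = 0 + 33k. This must be ≤ 131, giving k ≤ 3.
k = 3 is achieved by 3 values at 33 and 1 at 0, total 99; add 32 to one value (staying below 33) to reach 131.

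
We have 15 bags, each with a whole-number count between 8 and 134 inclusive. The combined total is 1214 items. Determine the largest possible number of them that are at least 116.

Suppose k of them are at least 116. Those contribute at least 116 each and the other 15 − k at least 8 each.
So the total is at least 116k + 8(15 − k) = 120 + 108k. This must be ≤ 1214, giving k ≤ 10.
k = 10 is achieved by 10 values at 116 and 5 at 8, total 1200; add 14 to one value (staying below 116) to reach 1214.

10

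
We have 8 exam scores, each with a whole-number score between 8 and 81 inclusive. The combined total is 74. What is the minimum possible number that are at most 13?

7

Each value above 13 is at least 14, contributing at least 14 − 8 = 6 above the floor 8.
The sum exceeds the floor total 64 by 10, so at most ⌊10/6⌋ = 1 exceed 13, and at least 7 are ≤ 13.
Exactly 7 works: 7 values at 8 and 1 at 14 total 70; raise one of the low values by 4 (still ≤ 13) to hit 74.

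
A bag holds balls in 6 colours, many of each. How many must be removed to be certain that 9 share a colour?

49

In the worst case you draw 8 of each of the 6 colours: 6 × 8 = 48.
One more forces 9 of some colour, so 48 + 1 = 49.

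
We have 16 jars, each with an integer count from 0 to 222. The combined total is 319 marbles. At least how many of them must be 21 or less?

Let j be the number exceeding 21. Then the total is ≥ 22·j + 0·(16 − j) = 0 + 22j.
So 22j ≤ 319 and j ≤ 14; hence at least 16 − 14 = 2 are ≤ 21.
Exactly 2 works: 2 values at 0 and 14 at 22 total 308; raise one of the low values by 11 (still ≤ 21) to hit 319.

2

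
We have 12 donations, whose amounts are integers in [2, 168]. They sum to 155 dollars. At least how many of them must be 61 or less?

10

Let j be the number exceeding 61. Then the total is ≥ 62·j + 2·(12 − j) = 24 + 60j.
So 60j ≤ 131 and j ≤ 2; hence at least 12 − 2 = 10 are ≤ 61.
Exactly 10 works: 10 values at 2 and 2 at 62 total 144; raise one of the low values by 11 (still ≤ 61) to hit 155.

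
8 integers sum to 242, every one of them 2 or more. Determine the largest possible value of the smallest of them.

If every one of the 8 were at least 31, the total would be at least 8 × 31 = 248 > 242.
Taking 6 copies of 30 and 2 copies of 31 gives exactly 242, so 30 is attained.

30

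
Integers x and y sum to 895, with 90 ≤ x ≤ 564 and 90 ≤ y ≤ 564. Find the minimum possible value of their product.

For a fixed sum, xy is smallest when x and y are as far apart as possible.
The extreme feasible split is x = 331, y = 564, giving xy = 186684.

186684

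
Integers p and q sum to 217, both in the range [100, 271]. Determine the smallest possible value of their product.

Since p + q is fixed, pushing one of them to its bound minimizes the product.
The extreme feasible split is p = 100, q = 117, giving pq = 11700.

11700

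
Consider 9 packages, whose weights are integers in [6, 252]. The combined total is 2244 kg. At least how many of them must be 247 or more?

5

Suppose at most 9 − j of them reach 247; then j values are ≤ 246 and the rest ≤ 252.
The total is then ≤ 246·j + 252·(9 − j) = 2268 − 6j. For this to be ≥ 2244 we need j ≤ 4, so at least 9 − 4 = 5 must reach 247.
Exactly 5 works: 5 values at 252 and 4 at 246 total 2244.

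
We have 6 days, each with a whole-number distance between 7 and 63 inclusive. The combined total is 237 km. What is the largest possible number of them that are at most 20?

3

Suppose k of them are at most 20. Those contribute at most 20 each and the rest at most 63 each.
So the total is at most 20k + 63(6 − k) = 378 − 43k. This must still be ≥ 237, so k ≤ 3.
k = 3 is achieved by 3 values at 20 and 3 at 63, total 249; lower one of the 63's by 12 (still > 20) to reach 237.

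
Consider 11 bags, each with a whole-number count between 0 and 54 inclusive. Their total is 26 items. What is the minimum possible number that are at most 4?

6

If only k of them are at most 4, the other 11 − k are at least 5, so the total is at least (11 − k)·5 + k·0.
This is ≤ 26, so (11 − k)·5 + 0k ≤ 26, which gives k ≥ 6.
Exactly 6 works: 6 values at 0 and 5 at 5 total 25; raise one of the low values by 1 (still ≤ 4) to hit 26.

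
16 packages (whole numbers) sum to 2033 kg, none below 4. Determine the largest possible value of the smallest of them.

The average is 2033/16 < 128, so some value is ≤ 127.
Taking 15 copies of 127 and 1 copy of 128 gives exactly 2033, so 127 is attained.

127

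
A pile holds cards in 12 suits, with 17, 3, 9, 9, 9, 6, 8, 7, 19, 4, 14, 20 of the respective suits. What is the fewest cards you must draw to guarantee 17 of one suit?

118

In the worst case you take as many as possible of each suit without reaching 17: 16 + 3 + 9 + 9 + 9 + 6 + 8 + 7 + 16 + 4 + 14 + 16 = 117.
The next one must give 17 of some suit, so 117 + 1 = 118.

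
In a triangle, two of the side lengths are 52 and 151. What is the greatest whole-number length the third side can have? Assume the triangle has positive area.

The third side must be less than 52 + 151 = 203.
The largest integer below 203 is 202.

202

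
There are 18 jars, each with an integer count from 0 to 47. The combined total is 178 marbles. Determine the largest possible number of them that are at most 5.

15

Each value at 5 or below falls at least 47 − 5 = 42 short of the ceiling 47.
The ceiling total is 18 × 47 = 846, and we need 178, so at most ⌊(846 − 178)/42⌋ = 15 can be that low.
k = 15 is achieved by 15 values at 5 and 3 at 47, total 216; lower one of the 47's by 38 (still > 5) to reach 178.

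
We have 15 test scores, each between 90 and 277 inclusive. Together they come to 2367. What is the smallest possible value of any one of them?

90

Minimizing one value means maximizing the remaining 14.
The other 14 can take up 14 × 277 = 3878 ≥ 2367 − 90, so one score can sit at its floor of 90.
Achievable: one at 90 and the other 14 totalling 2277, which fits since 14 × 90 ≤ 2277 ≤ 14 × 277.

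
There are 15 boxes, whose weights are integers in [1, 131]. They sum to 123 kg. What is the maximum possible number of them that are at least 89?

With k values at 89 or above and the rest at least 1, the sum is at least 15 + 88k.
Since the sum is 123, we need 88k ≤ 108, i.e. k ≤ 1.
k = 1 is achieved by 1 value at 89 and 14 at 1, total 103; add 20 to one value (staying below 89) to reach 123.

1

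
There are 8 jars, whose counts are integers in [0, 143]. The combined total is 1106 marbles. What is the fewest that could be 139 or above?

Each value short of 139 is at most 138, costing at least 143 − 138 = 5 against the maximum total of 1144.
We can afford to lose at most 1144 − 1106 = 38, so at most ⌊38/5⌋ = 7 fall short, and at least 1 are ≥ 139.
Exactly 1 works: 1 value at 143 and 7 at 138 total 1109; lower one of the high values by 3 (still ≥ 139) to hit 1106.

1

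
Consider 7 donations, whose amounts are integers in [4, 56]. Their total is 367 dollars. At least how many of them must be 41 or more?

Suppose at most 7 − j of them reach 41; then j values are ≤ 40 and the rest ≤ 56.
The total is then ≤ 40·j + 56·(7 − j) = 392 − 16j. For this to be ≥ 367 we need j ≤ 1, so at least 7 − 1 = 6 must reach 41.
Exactly 6 works: 6 values at 56 and 1 at 40 total 376; lower one of the high values by 9 (still ≥ 41) to hit 367.

6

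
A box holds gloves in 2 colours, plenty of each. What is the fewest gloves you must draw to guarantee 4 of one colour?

In the worst case you draw 3 of each of the 2 colours: 2 × 3 = 6.
One more forces 4 of some colour, so 6 + 1 = 7.

7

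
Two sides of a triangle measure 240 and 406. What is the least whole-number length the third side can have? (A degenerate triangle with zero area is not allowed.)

167

The third side must exceed |240 − 406| = 166.
The smallest integer above 166 is 167.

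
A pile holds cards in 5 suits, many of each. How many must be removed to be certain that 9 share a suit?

41

In the worst case you draw 8 of each of the 5 suits: 5 × 8 = 40.
One more forces 9 of some suit, so 40 + 1 = 41.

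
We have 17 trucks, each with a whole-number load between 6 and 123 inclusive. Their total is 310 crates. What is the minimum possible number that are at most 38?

Let j be the number exceeding 38. Then the total is ≥ 39·j + 6·(17 − j) = 102 + 33j.
So 33j ≤ 208 and j ≤ 6; hence at least 17 − 6 = 11 are ≤ 38.
Exactly 11 works: 11 values at 6 and 6 at 39 total 300; raise one of the low values by 10 (still ≤ 38) to hit 310.

11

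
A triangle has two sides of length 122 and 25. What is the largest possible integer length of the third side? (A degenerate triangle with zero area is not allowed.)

The third side must be less than 122 + 25 = 147.
The largest integer below 147 is 146.

146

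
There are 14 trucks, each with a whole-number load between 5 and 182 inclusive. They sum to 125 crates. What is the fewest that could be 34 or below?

13

Let j be the number exceeding 34. Then the total is ≥ 35·j + 5·(14 − j) = 70 + 30j.
So 30j ≤ 55 and j ≤ 1; hence at least 14 − 1 = 13 are ≤ 34.
Exactly 13 works: 13 values at 5 and 1 at 35 total 100; raise one of the low values by 25 (still ≤ 34) to hit 125.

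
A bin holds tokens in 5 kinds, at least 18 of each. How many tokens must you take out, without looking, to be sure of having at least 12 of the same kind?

In the worst case you draw 11 of each of the 5 kinds: 5 × 11 = 55.
One more forces 12 of some kind, so 55 + 1 = 56.

56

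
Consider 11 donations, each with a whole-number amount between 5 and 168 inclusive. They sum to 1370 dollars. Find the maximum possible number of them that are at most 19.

Each value at 19 or below falls at least 168 − 19 = 149 short of the ceiling 168.
The ceiling total is 11 × 168 = 1848, and we need 1370, so at most ⌊(1848 − 1370)/149⌋ = 3 can be that low.
k = 3 is achieved by 3 values at 19 and 8 at 168, total 1401; lower one of the 168's by 31 (still > 19) to reach 1370.

3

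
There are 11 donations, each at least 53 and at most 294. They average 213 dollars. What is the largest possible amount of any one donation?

294

Maximizing one value means minimizing the remaining 10.
The total is 11 × 213 = 2343.
The other 10 contribute at least 10 × 53 = 530, leaving at most 2343 − 530 = 1813.
But each donation is capped at 294, so the maximum is 294.
Achievable: one at 294 and the other 10 totalling 2049, which fits since 10 × 53 ≤ 2049 ≤ 10 × 294.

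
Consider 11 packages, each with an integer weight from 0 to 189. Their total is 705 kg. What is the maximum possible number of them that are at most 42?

Suppose k of them are at most 42. Those contribute at most 42 each and the rest at most 189 each.
So the total is at most 42k + 189(11 − k) = 2079 − 147k. This must still be ≥ 705, so k ≤ 9.
k = 9 is achieved by 9 values at 42 and 2 at 189, total 756; lower one of the 189's by 51 (still > 42) to reach 705.

9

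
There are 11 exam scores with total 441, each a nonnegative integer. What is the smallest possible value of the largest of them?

Some value must be at least ⌈441/11⌉ = 41, since 11 × 40 = 440 < 441.
Taking 10 copies of 40 and 1 copy of 41 gives exactly 441, so 41 is attained.

41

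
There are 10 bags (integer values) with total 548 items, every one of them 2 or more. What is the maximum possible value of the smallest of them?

If every one of the 10 were at least 55, the total would be at least 10 × 55 = 550 > 548.
Taking 2 copies of 54 and 8 copies of 55 gives exactly 548, so 54 is attained.

54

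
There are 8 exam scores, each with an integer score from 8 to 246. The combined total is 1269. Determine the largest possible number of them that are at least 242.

5

With k values at 242 or above and the rest at least 8, the sum is at least 64 + 234k.
Since the sum is 1269, we need 234k ≤ 1205, i.e. k ≤ 5.
k = 5 is achieved by 5 values at 242 and 3 at 8, total 1234; add 35 to one value (staying below 242) to reach 1269.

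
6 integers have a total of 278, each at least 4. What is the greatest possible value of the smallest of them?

46

The 6 values sum to 278, so their minimum is at most ⌊278/6⌋ = 46.
Taking 4 copies of 46 and 2 copies of 47 gives exactly 278, so 46 is attained.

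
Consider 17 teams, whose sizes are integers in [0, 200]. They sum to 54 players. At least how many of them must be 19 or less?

15

If only k of them are at most 19, the other 17 − k are at least 20, so the total is at least (17 − k)·20 + k·0.
This is ≤ 54, so (17 − k)·20 + 0k ≤ 54, which gives k ≥ 15.
Exactly 15 works: 15 values at 0 and 2 at 20 total 40; raise one of the low values by 14 (still ≤ 19) to hit 54.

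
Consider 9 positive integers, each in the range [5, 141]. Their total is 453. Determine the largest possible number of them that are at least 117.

If k of the values are ≥ 117, the total is ≥ 117k + 5(9 − k).
Setting 117k + 5(9 − k) ≤ 453 gives 112k ≤ 408, so k ≤ 3.
k = 3 is achieved by 3 values at 117 and 6 at 5, total 381; add 72 to one value (staying below 117) to reach 453.

3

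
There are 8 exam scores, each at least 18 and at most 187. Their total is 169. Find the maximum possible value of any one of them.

43

To make one score as large as possible, make the other 7 as small as possible.
The other 7 contribute at least 7 × 18 = 126, leaving at most 169 − 126 = 43.
Since 43 ≤ 187, this is achievable: one at 43 and 7 at 18.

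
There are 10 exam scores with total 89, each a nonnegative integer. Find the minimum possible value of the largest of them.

9

The average is 89/10 > 8, so not all 10 can be 8 or less; the largest is ≥ 9.
Taking 1 copy of 8 and 9 copies of 9 gives exactly 89, so 9 is attained.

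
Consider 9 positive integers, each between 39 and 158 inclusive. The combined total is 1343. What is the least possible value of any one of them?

Minimizing one value means maximizing the remaining 8.
The other 8 contribute at most 8 × 158 = 1264, leaving at least 1343 − 1264 = 79.
Since 79 ≥ 39, this is achievable: one at 79 and 8 at 158.

79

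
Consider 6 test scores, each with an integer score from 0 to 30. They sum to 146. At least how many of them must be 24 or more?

2

Each value short of 24 is at most 23, costing at least 30 − 23 = 7 against the maximum total of 180.
We can afford to lose at most 180 − 146 = 34, so at most ⌊34/7⌋ = 4 fall short, and at least 2 are ≥ 24.
Exactly 2 works: 2 values at 30 and 4 at 23 total 152; lower one of the high values by 6 (still ≥ 24) to hit 146.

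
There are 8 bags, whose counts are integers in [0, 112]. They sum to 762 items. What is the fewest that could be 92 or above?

If only k of them are at least 92, the other 8 − k are at most 91, so the total is at most k·112 + (8 − k)·91.
This must reach 762, so k·112 + (8 − k)·91 ≥ 762, giving k ≥ 2.
Exactly 2 works: 2 values at 112 and 6 at 91 total 770; lower one of the high values by 8 (still ≥ 92) to hit 762.

2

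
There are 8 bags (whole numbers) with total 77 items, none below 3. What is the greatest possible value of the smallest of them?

The average is 77/8 < 10, so some value is ≤ 9.
Achievable: 3 of them at 9 and 5 at 10 total 77.

9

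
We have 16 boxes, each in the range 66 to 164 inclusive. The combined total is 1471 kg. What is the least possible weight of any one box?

To make one box as small as possible, make the other 15 as large as possible.
The other 15 can take up 15 × 164 = 2460 ≥ 1471 − 66, so one box can sit at its floor of 66.
Achievable: one at 66 and the other 15 totalling 1405, which fits since 15 × 66 ≤ 1405 ≤ 15 × 164.

66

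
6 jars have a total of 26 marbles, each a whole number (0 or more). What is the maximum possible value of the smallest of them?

If every one of the 6 were at least 5, the total would be at least 6 × 5 = 30 > 26.
Taking 4 copies of 4 and 2 copies of 5 gives exactly 26, so 4 is attained.

4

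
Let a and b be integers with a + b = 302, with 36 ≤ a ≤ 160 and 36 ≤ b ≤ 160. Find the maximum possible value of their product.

22801

For a fixed sum, the product ab is largest when a and b are as close as possible.
Taking a = 151 and b = 151 (both in [36, 160]) gives ab = 22801.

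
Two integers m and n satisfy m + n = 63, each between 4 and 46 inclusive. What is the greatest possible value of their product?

992

mn = m(63 − m) is maximized when m is as near 63/2 as the bounds allow.
Taking m = 31 and n = 32 (both in [4, 46]) gives mn = 992.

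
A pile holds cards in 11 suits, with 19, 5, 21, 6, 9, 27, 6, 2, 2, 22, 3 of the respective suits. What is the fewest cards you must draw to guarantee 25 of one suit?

In the worst case you take as many as possible of each suit without reaching 25: 19 + 5 + 21 + 6 + 9 + 24 + 6 + 2 + 2 + 22 + 3 = 119.
The next one must give 25 of some suit, so 119 + 1 = 120.

120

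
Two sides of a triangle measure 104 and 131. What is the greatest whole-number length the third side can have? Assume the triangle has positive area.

The third side must be less than 104 + 131 = 235.
The largest integer below 235 is 234.

234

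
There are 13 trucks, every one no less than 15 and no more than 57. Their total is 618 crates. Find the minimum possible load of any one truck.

15

To make one truck as small as possible, make the other 12 as large as possible.
The other 12 can take up 12 × 57 = 684 ≥ 618 − 15, so one truck can sit at its floor of 15.
Achievable: one at 15 and the other 12 totalling 603, which fits since 12 × 15 ≤ 603 ≤ 12 × 57.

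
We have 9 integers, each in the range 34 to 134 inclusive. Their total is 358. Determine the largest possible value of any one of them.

Maximizing one value means minimizing the remaining 8.
The other 8 contribute at least 8 × 34 = 272, leaving at most 358 − 272 = 86.
Since 86 ≤ 134, this is achievable: one at 86 and 8 at 34.

86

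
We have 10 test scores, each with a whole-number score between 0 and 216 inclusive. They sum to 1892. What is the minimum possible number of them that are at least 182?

3

If only k of them are at least 182, the other 10 − k are at most 181, so the total is at most k·216 + (10 − k)·181.
This must reach 1892, so k·216 + (10 − k)·181 ≥ 1892, giving k ≥ 3.
Exactly 3 works: 3 values at 216 and 7 at 181 total 1915; lower one of the high values by 23 (still ≥ 182) to hit 1892.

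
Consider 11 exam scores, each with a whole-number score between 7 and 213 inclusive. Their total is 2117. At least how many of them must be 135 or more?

9

Each value short of 135 is at most 134, costing at least 213 − 134 = 79 against the maximum total of 2343.
We can afford to lose at most 2343 − 2117 = 226, so at most ⌊226/79⌋ = 2 fall short, and at least 9 are ≥ 135.
Exactly 9 works: 9 values at 213 and 2 at 134 total 2185; lower one of the high values by 68 (still ≥ 135) to hit 2117.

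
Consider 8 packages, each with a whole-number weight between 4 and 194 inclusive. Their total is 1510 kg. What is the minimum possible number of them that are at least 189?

1

If only k of them are at least 189, the other 8 − k are at most 188, so the total is at most k·194 + (8 − k)·188.
This must reach 1510, so k·194 + (8 − k)·188 ≥ 1510, giving k ≥ 1.
Exactly 1 works: 1 value at 194 and 7 at 188 total 1510.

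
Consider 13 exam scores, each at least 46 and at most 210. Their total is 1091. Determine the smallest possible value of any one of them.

46

Minimizing one value means maximizing the remaining 12.
The other 12 can take up 12 × 210 = 2520 ≥ 1091 − 46, so one score can sit at its floor of 46.
Achievable: one at 46 and the other 12 totalling 1045, which fits since 12 × 46 ≤ 1045 ≤ 12 × 210.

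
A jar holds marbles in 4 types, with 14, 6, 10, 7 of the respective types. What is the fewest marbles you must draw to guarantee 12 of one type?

35

In the worst case you take as many as possible of each type without reaching 12: 11 + 6 + 10 + 7 = 34.
The next one must give 12 of some type, so 34 + 1 = 35.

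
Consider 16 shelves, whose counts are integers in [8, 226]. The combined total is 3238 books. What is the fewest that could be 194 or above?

If only k of them are at least 194, the other 16 − k are at most 193, so the total is at most k·226 + (16 − k)·193.
This must reach 3238, so k·226 + (16 − k)·193 ≥ 3238, giving k ≥ 5.
Exactly 5 works: 5 values at 226 and 11 at 193 total 3253; lower one of the high values by 15 (still ≥ 194) to hit 3238.

5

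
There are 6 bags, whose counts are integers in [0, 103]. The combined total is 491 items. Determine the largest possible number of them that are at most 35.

Suppose k of them are at most 35. Those contribute at most 35 each and the rest at most 103 each.
So the total is at most 35k + 103(6 − k) = 618 − 68k. This must still be ≥ 491, so k ≤ 1.
k = 1 is achieved by 1 value at 35 and 5 at 103, total 550; lower one of the 103's by 59 (still > 35) to reach 491.

1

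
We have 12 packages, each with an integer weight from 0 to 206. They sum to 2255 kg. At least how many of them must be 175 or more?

Each value short of 175 is at most 174, costing at least 206 − 174 = 32 against the maximum total of 2472.
We can afford to lose at most 2472 − 2255 = 217, so at most ⌊217/32⌋ = 6 fall short, and at least 6 are ≥ 175.
Exactly 6 works: 6 values at 206 and 6 at 174 total 2280; lower one of the high values by 25 (still ≥ 175) to hit 2255.

6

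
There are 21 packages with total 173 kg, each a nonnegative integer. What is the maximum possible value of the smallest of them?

8

If every one of the 21 were at least 9, the total would be at least 21 × 9 = 189 > 173.
Taking 16 copies of 8 and 5 copies of 9 gives exactly 173, so 8 is attained.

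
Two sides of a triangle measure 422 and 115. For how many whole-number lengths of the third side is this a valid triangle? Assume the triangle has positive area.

The triangle inequality gives |422 − 115| < c < 422 + 115, i.e. 307 < c < 537.
So c can be any integer from 308 to 536: 229 values.

229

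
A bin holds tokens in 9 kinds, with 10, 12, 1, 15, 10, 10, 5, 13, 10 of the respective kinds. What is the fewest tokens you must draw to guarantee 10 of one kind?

70

In the worst case you take as many as possible of each kind without reaching 10: 9 + 9 + 1 + 9 + 9 + 9 + 5 + 9 + 9 = 69.
The next one must give 10 of some kind, so 69 + 1 = 70.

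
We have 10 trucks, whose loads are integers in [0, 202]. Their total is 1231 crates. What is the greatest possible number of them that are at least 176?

6

If k of the values are ≥ 176, the total is ≥ 176k + 0(10 − k).
Setting 176k + 0(10 − k) ≤ 1231 gives 176k ≤ 1231, so k ≤ 6.
k = 6 is achieved by 6 values at 176 and 4 at 0, total 1056; add 175 to one value (staying below 176) to reach 1231.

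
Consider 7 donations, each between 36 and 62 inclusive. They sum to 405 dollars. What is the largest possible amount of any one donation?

62

Maximizing one value means minimizing the remaining 6.
The other 6 contribute at least 6 × 36 = 216, leaving at most 405 − 216 = 189.
But each donation is capped at 62, so the maximum is 62.
Achievable: one at 62 and the other 6 totalling 343, which fits since 6 × 36 ≤ 343 ≤ 6 × 62.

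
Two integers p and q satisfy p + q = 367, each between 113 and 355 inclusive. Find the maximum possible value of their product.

For a fixed sum, the product pq is largest when p and q are as close as possible.
Taking p = 183 and q = 184 (both in [113, 355]) gives pq = 33672.

33672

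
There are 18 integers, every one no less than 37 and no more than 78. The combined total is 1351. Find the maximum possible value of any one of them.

Maximizing one value means minimizing the remaining 17.
The other 17 contribute at least 17 × 37 = 629, leaving at most 1351 − 629 = 722.
But each integer is capped at 78, so the maximum is 78.
Achievable: one at 78 and the other 17 totalling 1273, which fits since 17 × 37 ≤ 1273 ≤ 17 × 78.

78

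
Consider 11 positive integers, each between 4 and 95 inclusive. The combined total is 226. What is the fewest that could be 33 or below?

Let j be the number exceeding 33. Then the total is ≥ 34·j + 4·(11 − j) = 44 + 30j.
So 30j ≤ 182 and j ≤ 6; hence at least 11 − 6 = 5 are ≤ 33.
Exactly 5 works: 5 values at 4 and 6 at 34 total 224; raise one of the low values by 2 (still ≤ 33) to hit 226.

5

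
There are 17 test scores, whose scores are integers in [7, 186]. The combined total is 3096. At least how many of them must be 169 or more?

14

If only k of them are at least 169, the other 17 − k are at most 168, so the total is at most k·186 + (17 − k)·168.
This must reach 3096, so k·186 + (17 − k)·168 ≥ 3096, giving k ≥ 14.
Exactly 14 works: 14 values at 186 and 3 at 168 total 3108; lower one of the high values by 12 (still ≥ 169) to hit 3096.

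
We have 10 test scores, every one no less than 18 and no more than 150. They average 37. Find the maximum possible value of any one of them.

150

To make one score as large as possible, make the other 9 as small as possible.
The total is 10 × 37 = 370.
The other 9 contribute at least 9 × 18 = 162, leaving at most 370 − 162 = 208.
But each score is capped at 150, so the maximum is 150.
Achievable: one at 150 and the other 9 totalling 220, which fits since 9 × 18 ≤ 220 ≤ 9 × 150.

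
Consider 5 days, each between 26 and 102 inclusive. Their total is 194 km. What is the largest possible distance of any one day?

90

To make one day as large as possible, make the other 4 as small as possible.
The other 4 contribute at least 4 × 26 = 104, leaving at most 194 − 104 = 90.
Since 90 ≤ 102, this is achievable: one at 90 and 4 at 26.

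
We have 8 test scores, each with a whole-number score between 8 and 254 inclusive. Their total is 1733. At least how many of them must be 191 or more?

Suppose at most 8 − j of them reach 191; then j values are ≤ 190 and the rest ≤ 254.
The total is then ≤ 190·j + 254·(8 − j) = 2032 − 64j. For this to be ≥ 1733 we need j ≤ 4, so at least 8 − 4 = 4 must reach 191.
Exactly 4 works: 4 values at 254 and 4 at 190 total 1776; lower one of the high values by 43 (still ≥ 191) to hit 1733.

4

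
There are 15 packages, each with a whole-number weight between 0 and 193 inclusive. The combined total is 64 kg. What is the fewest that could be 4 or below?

Let j be the number exceeding 4. Then the total is ≥ 5·j + 0·(15 − j) = 0 + 5j.
So 5j ≤ 64 and j ≤ 12; hence at least 15 − 12 = 3 are ≤ 4.
Exactly 3 works: 3 values at 0 and 12 at 5 total 60; raise one of the low values by 4 (still ≤ 4) to hit 64.

3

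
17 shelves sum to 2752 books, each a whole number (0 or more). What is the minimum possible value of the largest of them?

162

If every one of the 17 were at most 161, the total would be at most 17 × 161 = 2737 < 2752.
Equality holds with 15 values of 162 and 2 values of 161.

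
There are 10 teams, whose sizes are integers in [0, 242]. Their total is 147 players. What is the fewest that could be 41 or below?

Each value above 41 is at least 42, contributing at least 42 − 0 = 42 above the floor 0.
The sum exceeds the floor total 0 by 147, so at most ⌊147/42⌋ = 3 exceed 41, and at least 7 are ≤ 41.
Exactly 7 works: 7 values at 0 and 3 at 42 total 126; raise one of the low values by 21 (still ≤ 41) to hit 147.

7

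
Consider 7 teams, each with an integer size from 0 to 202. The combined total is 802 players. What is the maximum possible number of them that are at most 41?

Each value at 41 or below falls at least 202 − 41 = 161 short of the ceiling 202.
The ceiling total is 7 × 202 = 1414, and we need 802, so at most ⌊(1414 − 802)/161⌋ = 3 can be that low.
k = 3 is achieved by 3 values at 41 and 4 at 202, total 931; lower one of the 202's by 129 (still > 41) to reach 802.

3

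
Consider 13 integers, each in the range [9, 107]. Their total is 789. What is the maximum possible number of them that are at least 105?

Suppose k of them are at least 105. Those contribute at least 105 each and the other 13 − k at least 9 each.
So the total is at least 105k + 9(13 − k) = 117 + 96k. This must be ≤ 789, giving k ≤ 7.
k = 7 is achieved by 7 values at 105 and 6 at 9, total 789.

7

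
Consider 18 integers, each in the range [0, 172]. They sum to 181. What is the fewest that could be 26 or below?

Each value above 26 is at least 27, contributing at least 27 − 0 = 27 above the floor 0.
The sum exceeds the floor total 0 by 181, so at most ⌊181/27⌋ = 6 exceed 26, and at least 12 are ≤ 26.
Exactly 12 works: 12 values at 0 and 6 at 27 total 162; raise one of the low values by 19 (still ≤ 26) to hit 181.

12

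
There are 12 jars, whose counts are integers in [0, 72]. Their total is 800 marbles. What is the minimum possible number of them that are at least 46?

10

Suppose at most 12 − j of them reach 46; then j values are ≤ 45 and the rest ≤ 72.
The total is then ≤ 45·j + 72·(12 − j) = 864 − 27j. For this to be ≥ 800 we need j ≤ 2, so at least 12 − 2 = 10 must reach 46.
Exactly 10 works: 10 values at 72 and 2 at 45 total 810; lower one of the high values by 10 (still ≥ 46) to hit 800.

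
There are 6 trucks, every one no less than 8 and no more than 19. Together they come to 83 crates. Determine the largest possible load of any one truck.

To make one truck as large as possible, make the other 5 as small as possible.
The other 5 contribute at least 5 × 8 = 40, leaving at most 83 − 40 = 43.
But each truck is capped at 19, so the maximum is 19.
Achievable: one at 19 and the other 5 totalling 64, which fits since 5 × 8 ≤ 64 ≤ 5 × 19.

19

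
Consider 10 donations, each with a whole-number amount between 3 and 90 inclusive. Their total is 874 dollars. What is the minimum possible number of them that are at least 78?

If only k of them are at least 78, the other 10 − k are at most 77, so the total is at most k·90 + (10 − k)·77.
This must reach 874, so k·90 + (10 − k)·77 ≥ 874, giving k ≥ 8.
Exactly 8 works: 8 values at 90 and 2 at 77 total 874.

8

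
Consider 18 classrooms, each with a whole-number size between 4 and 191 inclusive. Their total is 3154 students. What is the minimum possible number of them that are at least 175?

2

Each value short of 175 is at most 174, costing at least 191 − 174 = 17 against the maximum total of 3438.
We can afford to lose at most 3438 − 3154 = 284, so at most ⌊284/17⌋ = 16 fall short, and at least 2 are ≥ 175.
Exactly 2 works: 2 values at 191 and 16 at 174 total 3166; lower one of the high values by 12 (still ≥ 175) to hit 3154.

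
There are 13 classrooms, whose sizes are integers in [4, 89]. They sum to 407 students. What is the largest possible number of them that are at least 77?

If k of the values are ≥ 77, the total is ≥ 77k + 4(13 − k).
Setting 77k + 4(13 − k) ≤ 407 gives 73k ≤ 355, so k ≤ 4.
k = 4 is achieved by 4 values at 77 and 9 at 4, total 344; add 63 to one value (staying below 77) to reach 407.

4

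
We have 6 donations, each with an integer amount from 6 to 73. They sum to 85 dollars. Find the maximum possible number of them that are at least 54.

1

If k of the values are ≥ 54, the total is ≥ 54k + 6(6 − k).
Setting 54k + 6(6 − k) ≤ 85 gives 48k ≤ 49, so k ≤ 1.
k = 1 is achieved by 1 value at 54 and 5 at 6, total 84; add 1 to one value (staying below 54) to reach 85.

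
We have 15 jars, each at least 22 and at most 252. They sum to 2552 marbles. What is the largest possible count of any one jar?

To make one jar as large as possible, make the other 14 as small as possible.
The other 14 contribute at least 14 × 22 = 308, leaving at most 2552 − 308 = 2244.
But each jar is capped at 252, so the maximum is 252.
Achievable: one at 252 and the other 14 totalling 2300, which fits since 14 × 22 ≤ 2300 ≤ 14 × 252.

252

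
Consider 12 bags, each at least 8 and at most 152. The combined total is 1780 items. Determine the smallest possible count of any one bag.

Minimizing one value means maximizing the remaining 11.
The other 11 contribute at most 11 × 152 = 1672, leaving at least 1780 − 1672 = 108.
Since 108 ≥ 8, this is achievable: one at 108 and 11 at 152.

108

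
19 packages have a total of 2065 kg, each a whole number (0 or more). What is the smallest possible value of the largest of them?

109

The average is 2065/19 > 108, so not all 19 can be 108 or less; the largest is ≥ 109.
Taking 6 copies of 108 and 13 copies of 109 gives exactly 2065, so 109 is attained.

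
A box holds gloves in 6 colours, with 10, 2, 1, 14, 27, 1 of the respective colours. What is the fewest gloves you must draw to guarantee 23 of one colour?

51

In the worst case you take as many as possible of each colour without reaching 23: 10 + 2 + 1 + 14 + 22 + 1 = 50.
The next one must give 23 of some colour, so 50 + 1 = 51.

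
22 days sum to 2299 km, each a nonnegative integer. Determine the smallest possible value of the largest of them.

If every one of the 22 were at most 104, the total would be at most 22 × 104 = 2288 < 2299.
Equality holds with 11 values of 105 and 11 values of 104.

105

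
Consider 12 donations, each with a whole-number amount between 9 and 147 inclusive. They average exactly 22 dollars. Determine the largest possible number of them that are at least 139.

1

The total is 12 × 22 = 264.
Suppose k of them are at least 139. Those contribute at least 139 each and the other 12 − k at least 9 each.
So the total is at least 139k + 9(12 − k) = 108 + 130k. This must be ≤ 264, giving k ≤ 1.
k = 1 is achieved by 1 value at 139 and 11 at 9, total 238; add 26 to one value (staying below 139) to reach 264.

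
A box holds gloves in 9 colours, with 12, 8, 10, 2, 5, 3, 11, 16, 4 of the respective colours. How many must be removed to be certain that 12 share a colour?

66

In the worst case you take as many as possible of each colour without reaching 12: 11 + 8 + 10 + 2 + 5 + 3 + 11 + 11 + 4 = 65.
The next one must give 12 of some colour, so 65 + 1 = 66.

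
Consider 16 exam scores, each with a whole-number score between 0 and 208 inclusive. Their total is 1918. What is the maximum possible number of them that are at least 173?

11

With k values at 173 or above and the rest at least 0, the sum is at least 0 + 173k.
Since the sum is 1918, we need 173k ≤ 1918, i.e. k ≤ 11.
k = 11 is achieved by 11 values at 173 and 5 at 0, total 1903; add 15 to one value (staying below 173) to reach 1918.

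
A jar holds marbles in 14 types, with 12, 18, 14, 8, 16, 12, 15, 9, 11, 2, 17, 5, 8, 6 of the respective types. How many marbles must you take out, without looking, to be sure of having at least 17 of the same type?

151

In the worst case you take as many as possible of each type without reaching 17: 12 + 16 + 14 + 8 + 16 + 12 + 15 + 9 + 11 + 2 + 16 + 5 + 8 + 6 = 150.
The next one must give 17 of some type, so 150 + 1 = 151.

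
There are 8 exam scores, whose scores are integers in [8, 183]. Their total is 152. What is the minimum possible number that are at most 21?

Each value above 21 is at least 22, contributing at least 22 − 8 = 14 above the floor 8.
The sum exceeds the floor total 64 by 88, so at most ⌊88/14⌋ = 6 exceed 21, and at least 2 are ≤ 21.
Exactly 2 works: 2 values at 8 and 6 at 22 total 148; raise one of the low values by 4 (still ≤ 21) to hit 152.

2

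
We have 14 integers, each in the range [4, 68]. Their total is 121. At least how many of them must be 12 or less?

Let j be the number exceeding 12. Then the total is ≥ 13·j + 4·(14 − j) = 56 + 9j.
So 9j ≤ 65 and j ≤ 7; hence at least 14 − 7 = 7 are ≤ 12.
Exactly 7 works: 7 values at 4 and 7 at 13 total 119; raise one of the low values by 2 (still ≤ 12) to hit 121.

7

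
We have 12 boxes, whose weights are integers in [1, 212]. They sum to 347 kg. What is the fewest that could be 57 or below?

7

If only k of them are at most 57, the other 12 − k are at least 58, so the total is at least (12 − k)·58 + k·1.
This is ≤ 347, so (12 − k)·58 + 1k ≤ 347, which gives k ≥ 7.
Exactly 7 works: 7 values at 1 and 5 at 58 total 297; raise one of the low values by 50 (still ≤ 57) to hit 347.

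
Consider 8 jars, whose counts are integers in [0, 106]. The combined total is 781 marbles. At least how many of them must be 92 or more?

Each value short of 92 is at most 91, costing at least 106 − 91 = 15 against the maximum total of 848.
We can afford to lose at most 848 − 781 = 67, so at most ⌊67/15⌋ = 4 fall short, and at least 4 are ≥ 92.
Exactly 4 works: 4 values at 106 and 4 at 91 total 788; lower one of the high values by 7 (still ≥ 92) to hit 781.

4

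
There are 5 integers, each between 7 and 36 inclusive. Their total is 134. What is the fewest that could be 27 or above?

1

If only k of them are at least 27, the other 5 − k are at most 26, so the total is at most k·36 + (5 − k)·26.
This must reach 134, so k·36 + (5 − k)·26 ≥ 134, giving k ≥ 1.
Exactly 1 works: 1 value at 36 and 4 at 26 total 140; lower one of the high values by 6 (still ≥ 27) to hit 134.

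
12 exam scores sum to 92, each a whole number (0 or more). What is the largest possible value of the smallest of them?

7

The average is 92/12 < 8, so some value is ≤ 7.
Equality holds with 4 values of 7 and 8 values of 8.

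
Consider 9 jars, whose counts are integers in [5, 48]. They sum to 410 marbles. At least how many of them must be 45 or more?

If only k of them are at least 45, the other 9 − k are at most 44, so the total is at most k·48 + (9 − k)·44.
This must reach 410, so k·48 + (9 − k)·44 ≥ 410, giving k ≥ 4.
Exactly 4 works: 4 values at 48 and 5 at 44 total 412; lower one of the high values by 2 (still ≥ 45) to hit 410.

4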